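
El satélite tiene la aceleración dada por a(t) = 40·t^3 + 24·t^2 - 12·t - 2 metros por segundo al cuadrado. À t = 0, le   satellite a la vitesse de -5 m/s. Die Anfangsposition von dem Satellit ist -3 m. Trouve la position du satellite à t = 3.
En partant de l'accélération a(t) = 40·t^3 + 24·t^2 - 12·t - 2, nous prenons 2 primitives. En intégrant l'accélération et en utilisant la condition initiale v(0) = -5, nous obtenons v(t) = 10·t^4 + 8·t^3 - 6·t^2 - 2·t - 5. En intégrant la vitesse et en utilisant la condition initiale x(0) = -3, nous obtenons x(t) = 2·t^5 + 2·t^4 - 2·t^3 - t^2 - 5·t - 3. Nous avons la position x(t) = 2·t^5 + 2·t^4 - 2·t^3 - t^2 - 5·t - 3. En substituant t = 3: x(3) = 567.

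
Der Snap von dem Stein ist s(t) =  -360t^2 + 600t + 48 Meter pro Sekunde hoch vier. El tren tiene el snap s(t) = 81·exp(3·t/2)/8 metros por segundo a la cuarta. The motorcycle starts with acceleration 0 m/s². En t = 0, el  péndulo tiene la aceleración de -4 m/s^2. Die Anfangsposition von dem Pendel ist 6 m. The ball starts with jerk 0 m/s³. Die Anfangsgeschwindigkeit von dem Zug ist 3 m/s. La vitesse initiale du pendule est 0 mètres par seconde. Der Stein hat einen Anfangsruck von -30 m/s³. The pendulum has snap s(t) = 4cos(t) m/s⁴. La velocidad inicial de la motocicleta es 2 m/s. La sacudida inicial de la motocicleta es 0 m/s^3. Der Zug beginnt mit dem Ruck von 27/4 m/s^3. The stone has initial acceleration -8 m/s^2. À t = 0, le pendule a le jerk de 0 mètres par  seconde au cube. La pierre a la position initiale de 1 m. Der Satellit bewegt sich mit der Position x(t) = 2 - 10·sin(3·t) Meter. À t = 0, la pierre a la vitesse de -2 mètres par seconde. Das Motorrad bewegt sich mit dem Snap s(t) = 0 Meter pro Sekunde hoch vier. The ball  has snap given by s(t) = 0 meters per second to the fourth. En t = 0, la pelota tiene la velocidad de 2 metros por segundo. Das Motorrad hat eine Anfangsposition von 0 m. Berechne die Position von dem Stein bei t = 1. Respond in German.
Wir müssen das Integral unserer Gleichung für den Snap s(t) = -360·t^2 + 600·t + 48 4-mal finden. Durch Integration von dem Snap und Verwendung der Anfangsbedingung j(0) = -30, erhalten wir j(t) = -120·t^3 + 300·t^2 + 48·t - 30. Mit ∫j(t)dt und Anwendung von a(0) = -8, finden wir a(t) = -30·t^4 + 100·t^3 + 24·t^2 - 30·t - 8. Mit ∫a(t)dt und Anwendung von v(0) = -2, finden wir v(t) = -6·t^5 + 25·t^4 + 8·t^3 - 15·t^2 - 8·t - 2. Durch Integration von der Geschwindigkeit und Verwendung der Anfangsbedingung x(0) = 1, erhalten wir x(t) = -t^6 + 5·t^5 + 2·t^4 - 5·t^3 - 4·t^2 - 2·t + 1. Mit x(t) = -t^6 + 5·t^5 + 2·t^4 - 5·t^3 - 4·t^2 - 2·t + 1 und Einsetzen von t = 1, finden wir x = -4.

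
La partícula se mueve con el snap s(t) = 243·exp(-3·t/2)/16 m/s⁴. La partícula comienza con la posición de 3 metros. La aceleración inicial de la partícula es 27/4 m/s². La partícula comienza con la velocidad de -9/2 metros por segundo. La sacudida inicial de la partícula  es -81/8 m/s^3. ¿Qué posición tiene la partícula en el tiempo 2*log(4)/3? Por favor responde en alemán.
Wir müssen die Stammfunktion unserer Gleichung für den Snap s(t) = 243·exp(-3·t/2)/16 4-mal finden. Das Integral von dem Snap, mit j(0) = -81/8, ergibt den Ruck: j(t) = -81·exp(-3·t/2)/8. Die Stammfunktion von dem Ruck, mit a(0) = 27/4, ergibt die Beschleunigung: a(t) = 27·exp(-3·t/2)/4. Durch Integration von der Beschleunigung und Verwendung der Anfangsbedingung v(0) = -9/2, erhalten wir v(t) = -9·exp(-3·t/2)/2. Durch Integration von der Geschwindigkeit und Verwendung der Anfangsbedingung x(0) = 3, erhalten wir x(t) = 3·exp(-3·t/2). Wir haben die Position x(t) = 3·exp(-3·t/2). Durch Einsetzen von t = 2*log(4)/3: x(2*log(4)/3) = 3/4.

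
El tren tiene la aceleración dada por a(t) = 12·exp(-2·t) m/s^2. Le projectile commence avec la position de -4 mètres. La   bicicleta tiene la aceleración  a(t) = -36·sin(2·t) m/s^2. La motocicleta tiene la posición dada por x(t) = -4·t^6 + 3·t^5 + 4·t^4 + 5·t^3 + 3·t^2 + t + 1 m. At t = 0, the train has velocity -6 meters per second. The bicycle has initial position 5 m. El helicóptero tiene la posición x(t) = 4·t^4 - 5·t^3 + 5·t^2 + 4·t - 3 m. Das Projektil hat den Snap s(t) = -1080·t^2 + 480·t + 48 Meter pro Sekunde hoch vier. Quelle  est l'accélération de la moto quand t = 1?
Pour résoudre ceci, nous devons prendre 2 dérivées de notre équation de la position x(t) = -4·t^6 + 3·t^5 + 4·t^4 + 5·t^3 + 3·t^2 + t + 1. En dérivant la position, nous obtenons la vitesse: v(t) = -24·t^5 + 15·t^4 + 16·t^3 + 15·t^2 + 6·t + 1. En dérivant la vitesse, nous obtenons l'accélération: a(t) = -120·t^4 + 60·t^3 + 48·t^2 + 30·t + 6. En utilisant a(t) = -120·t^4 + 60·t^3 + 48·t^2 + 30·t + 6 et en substituant t = 1, nous trouvons a = 24.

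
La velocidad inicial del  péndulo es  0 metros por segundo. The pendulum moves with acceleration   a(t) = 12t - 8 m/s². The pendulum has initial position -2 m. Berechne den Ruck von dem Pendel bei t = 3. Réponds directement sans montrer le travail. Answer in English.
At t = 3, j = 12.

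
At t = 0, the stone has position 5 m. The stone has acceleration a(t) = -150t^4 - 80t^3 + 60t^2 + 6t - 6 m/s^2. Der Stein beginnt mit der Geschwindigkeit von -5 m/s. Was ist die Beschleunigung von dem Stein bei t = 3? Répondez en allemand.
Mit a(t) = -150·t^4 - 80·t^3 + 60·t^2 + 6·t - 6 und Einsetzen von t = 3, finden wir a = -13758.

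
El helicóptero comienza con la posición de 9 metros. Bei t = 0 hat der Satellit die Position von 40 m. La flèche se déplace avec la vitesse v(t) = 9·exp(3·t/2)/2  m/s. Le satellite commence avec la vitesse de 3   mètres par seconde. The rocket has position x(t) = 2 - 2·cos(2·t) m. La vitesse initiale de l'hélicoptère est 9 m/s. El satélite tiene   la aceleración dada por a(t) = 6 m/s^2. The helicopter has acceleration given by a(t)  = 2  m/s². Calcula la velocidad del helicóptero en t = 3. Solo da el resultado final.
La respuesta es 15.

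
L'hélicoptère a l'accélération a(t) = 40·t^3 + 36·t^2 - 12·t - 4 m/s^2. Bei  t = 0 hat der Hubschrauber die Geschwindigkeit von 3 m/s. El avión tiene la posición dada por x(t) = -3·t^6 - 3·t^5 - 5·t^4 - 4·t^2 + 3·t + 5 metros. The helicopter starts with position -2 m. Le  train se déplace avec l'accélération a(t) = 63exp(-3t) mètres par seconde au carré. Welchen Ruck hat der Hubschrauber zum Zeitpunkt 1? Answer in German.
Wir müssen unsere Gleichung für die Beschleunigung a(t) = 40·t^3 + 36·t^2 - 12·t - 4 1-mal ableiten. Mit d/dt von a(t) finden wir j(t) = 120·t^2 + 72·t - 12. Mit j(t) = 120·t^2 + 72·t - 12 und Einsetzen von t = 1, finden wir j = 180.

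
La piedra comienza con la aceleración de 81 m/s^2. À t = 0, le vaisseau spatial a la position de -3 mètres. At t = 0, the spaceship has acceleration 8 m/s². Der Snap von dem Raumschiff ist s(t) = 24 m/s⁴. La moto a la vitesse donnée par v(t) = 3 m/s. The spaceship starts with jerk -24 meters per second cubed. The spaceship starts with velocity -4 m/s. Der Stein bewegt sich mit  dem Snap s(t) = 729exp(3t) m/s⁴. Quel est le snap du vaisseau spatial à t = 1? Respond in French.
Nous avons le snap s(t) = 24. En substituant t = 1: s(1) = 24.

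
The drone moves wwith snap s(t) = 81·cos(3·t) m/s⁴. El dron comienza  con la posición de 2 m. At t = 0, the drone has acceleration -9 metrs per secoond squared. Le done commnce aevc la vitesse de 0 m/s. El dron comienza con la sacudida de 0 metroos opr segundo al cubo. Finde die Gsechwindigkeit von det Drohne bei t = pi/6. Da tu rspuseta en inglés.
We need to integrate our snap equation s(t) = 81·cos(3·t) 3 times. Finding the antiderivative of s(t) and using j(0) = 0: j(t) = 27·sin(3·t). The integral of jerk is acceleration. Using a(0) = -9, we get a(t) = -9·cos(3·t). Integrating acceleration and using the initial condition v(0) = 0, we get v(t) = -3·sin(3·t). We have velocity v(t) = -3·sin(3·t). Substituting t = pi/6: v(pi/6) = -3.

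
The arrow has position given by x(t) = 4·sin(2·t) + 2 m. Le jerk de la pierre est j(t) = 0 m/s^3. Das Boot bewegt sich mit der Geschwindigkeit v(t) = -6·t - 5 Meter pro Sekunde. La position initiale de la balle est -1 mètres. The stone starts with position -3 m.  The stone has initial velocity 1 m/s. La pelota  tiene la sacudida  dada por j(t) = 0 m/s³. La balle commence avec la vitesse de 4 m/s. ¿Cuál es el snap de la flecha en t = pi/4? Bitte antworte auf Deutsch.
Um dies zu lösen, müssen wir 4 Ableitungen unserer Gleichung für die Position x(t) = 4·sin(2·t) + 2 nehmen. Die Ableitung von der Position ergibt die Geschwindigkeit: v(t) = 8·cos(2·t). Die Ableitung von der Geschwindigkeit ergibt die Beschleunigung: a(t) = -16·sin(2·t). Durch Ableiten von der Beschleunigung erhalten wir den Ruck: j(t) = -32·cos(2·t). Durch Ableiten von dem Ruck erhalten wir den Snap: s(t) = 64·sin(2·t). Aus der Gleichung für den Snap s(t) = 64·sin(2·t), setzen wir t = pi/4 ein und erhalten s = 64.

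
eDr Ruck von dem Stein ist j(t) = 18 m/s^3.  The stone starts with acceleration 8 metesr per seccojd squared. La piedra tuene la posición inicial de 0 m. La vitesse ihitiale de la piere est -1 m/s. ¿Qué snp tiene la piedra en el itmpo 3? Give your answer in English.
To solve this, we need to take 1 derivative of our jerk equation j(t) = 18. Differentiating jerk, we get snap: s(t) = 0. From the given snap equation s(t) = 0, we substitute t = 3 to get s = 0.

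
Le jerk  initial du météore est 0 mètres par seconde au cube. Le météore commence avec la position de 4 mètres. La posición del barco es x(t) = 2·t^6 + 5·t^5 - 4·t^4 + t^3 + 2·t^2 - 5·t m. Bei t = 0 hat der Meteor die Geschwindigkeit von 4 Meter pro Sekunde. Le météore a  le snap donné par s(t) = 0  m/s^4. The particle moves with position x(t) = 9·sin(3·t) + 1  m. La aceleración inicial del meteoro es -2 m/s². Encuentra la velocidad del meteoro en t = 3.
Partiendo del snap s(t) = 0, tomamos 3 integrales. Tomando ∫s(t)dt y aplicando j(0) = 0, encontramos j(t) = 0. Integrando la sacudida y usando la condición inicial a(0) = -2, obtenemos a(t) = -2. Integrando la aceleración y usando la condición inicial v(0) = 4, obtenemos v(t) = 4 - 2·t. Tenemos la velocidad v(t) = 4 - 2·t. Sustituyendo t = 3: v(3) = -2.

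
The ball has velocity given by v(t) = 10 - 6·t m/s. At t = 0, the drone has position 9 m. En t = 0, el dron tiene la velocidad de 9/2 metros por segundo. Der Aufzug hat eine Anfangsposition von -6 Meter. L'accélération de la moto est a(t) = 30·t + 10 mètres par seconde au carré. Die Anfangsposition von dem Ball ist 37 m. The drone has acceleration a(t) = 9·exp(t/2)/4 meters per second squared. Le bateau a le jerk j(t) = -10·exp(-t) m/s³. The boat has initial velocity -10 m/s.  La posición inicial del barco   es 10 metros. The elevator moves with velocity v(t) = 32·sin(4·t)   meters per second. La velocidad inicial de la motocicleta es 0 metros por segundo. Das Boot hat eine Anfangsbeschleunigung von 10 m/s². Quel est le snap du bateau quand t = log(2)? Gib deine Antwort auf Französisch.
Nous devons dériver notre équation du jerk j(t) = -10·exp(-t) 1 fois. En prenant d/dt de j(t), nous trouvons s(t) = 10·exp(-t). De l'équation du snap s(t) = 10·exp(-t), nous substituons t = log(2) pour obtenir s = 5.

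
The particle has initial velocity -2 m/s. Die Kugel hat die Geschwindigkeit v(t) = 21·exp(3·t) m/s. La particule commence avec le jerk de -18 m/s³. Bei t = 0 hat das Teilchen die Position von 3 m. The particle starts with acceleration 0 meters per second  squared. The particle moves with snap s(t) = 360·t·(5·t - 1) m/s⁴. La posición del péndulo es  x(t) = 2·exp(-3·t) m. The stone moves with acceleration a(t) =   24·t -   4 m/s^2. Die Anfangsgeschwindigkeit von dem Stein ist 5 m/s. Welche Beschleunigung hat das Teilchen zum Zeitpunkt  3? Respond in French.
En partant du snap s(t) = 360·t·(5·t - 1), nous prenons 2 intégrales. En intégrant le snap et en utilisant la condition initiale j(0) = -18, nous obtenons j(t) = 600·t^3 - 180·t^2 - 18. En prenant ∫j(t)dt et en appliquant a(0) = 0, nous trouvons a(t) = 150·t^4 - 60·t^3 - 18·t. De l'équation de l'accélération a(t) = 150·t^4 - 60·t^3 - 18·t, nous substituons t = 3 pour obtenir a = 10476.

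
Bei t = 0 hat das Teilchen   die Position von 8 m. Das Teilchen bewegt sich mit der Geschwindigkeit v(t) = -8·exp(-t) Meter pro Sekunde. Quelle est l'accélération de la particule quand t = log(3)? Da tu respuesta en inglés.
To solve this, we need to take 1 derivative of our velocity equation v(t) = -8·exp(-t). The derivative of velocity gives acceleration: a(t) = 8·exp(-t). Using a(t) = 8·exp(-t) and substituting t = log(3), we find a = 8/3.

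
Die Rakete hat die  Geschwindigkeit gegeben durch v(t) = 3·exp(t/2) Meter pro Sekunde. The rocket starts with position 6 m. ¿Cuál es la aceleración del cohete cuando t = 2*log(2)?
Partiendo de la velocidad v(t) = 3·exp(t/2), tomamos 1 derivada. La derivada de la velocidad da la aceleración: a(t) = 3·exp(t/2)/2. Tenemos la aceleración a(t) = 3·exp(t/2)/2. Sustituyendo t = 2*log(2): a(2*log(2)) = 3.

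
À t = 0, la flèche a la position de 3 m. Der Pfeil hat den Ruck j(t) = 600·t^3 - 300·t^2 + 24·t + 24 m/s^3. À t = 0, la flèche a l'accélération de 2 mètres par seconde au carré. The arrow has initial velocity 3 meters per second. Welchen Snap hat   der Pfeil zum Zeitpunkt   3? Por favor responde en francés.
Pour résoudre ceci, nous devons prendre 1 dérivée de notre équation du jerk j(t) = 600·t^3 - 300·t^2 + 24·t + 24. En dérivant le jerk, nous obtenons le snap: s(t) = 1800·t^2 - 600·t + 24. Nous avons le snap s(t) = 1800·t^2 - 600·t + 24. En substituant t = 3: s(3) = 14424.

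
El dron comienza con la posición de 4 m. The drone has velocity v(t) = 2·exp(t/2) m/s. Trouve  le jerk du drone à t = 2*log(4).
Pour résoudre ceci, nous devons prendre 2 dérivées de notre équation de la vitesse v(t) = 2·exp(t/2). En dérivant la vitesse, nous obtenons l'accélération: a(t) = exp(t/2). En dérivant l'accélération, nous obtenons le jerk: j(t) = exp(t/2)/2. Nous avons le jerk j(t) = exp(t/2)/2. En substituant t = 2*log(4): j(2*log(4)) = 2.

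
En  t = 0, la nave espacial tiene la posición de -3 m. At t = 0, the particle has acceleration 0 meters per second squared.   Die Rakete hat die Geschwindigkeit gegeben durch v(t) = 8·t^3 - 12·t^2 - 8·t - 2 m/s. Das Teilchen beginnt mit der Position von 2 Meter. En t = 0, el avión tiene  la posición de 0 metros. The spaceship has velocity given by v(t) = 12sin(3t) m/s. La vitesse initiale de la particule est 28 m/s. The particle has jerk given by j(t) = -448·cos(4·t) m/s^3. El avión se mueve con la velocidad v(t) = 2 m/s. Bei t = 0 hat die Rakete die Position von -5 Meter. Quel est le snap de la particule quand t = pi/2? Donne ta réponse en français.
Pour résoudre ceci, nous devons prendre 1 dérivée de notre équation du jerk j(t) = -448·cos(4·t). En dérivant le jerk, nous obtenons le snap: s(t) = 1792·sin(4·t). Nous avons le snap s(t) = 1792·sin(4·t). En substituant t = pi/2: s(pi/2) = 0.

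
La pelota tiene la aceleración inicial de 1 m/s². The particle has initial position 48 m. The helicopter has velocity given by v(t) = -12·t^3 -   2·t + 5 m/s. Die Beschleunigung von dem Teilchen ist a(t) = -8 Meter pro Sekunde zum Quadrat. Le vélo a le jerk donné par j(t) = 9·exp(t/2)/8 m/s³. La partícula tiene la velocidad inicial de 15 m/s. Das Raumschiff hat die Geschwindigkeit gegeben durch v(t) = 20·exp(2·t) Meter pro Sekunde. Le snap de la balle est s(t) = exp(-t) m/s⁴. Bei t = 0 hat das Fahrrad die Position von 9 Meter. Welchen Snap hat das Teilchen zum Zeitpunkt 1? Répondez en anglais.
To solve this, we need to take 2 derivatives of our acceleration equation a(t) = -8. Taking d/dt of a(t), we find j(t) = 0. Differentiating jerk, we get snap: s(t) = 0. From the given snap equation s(t) = 0, we substitute t = 1 to get s = 0.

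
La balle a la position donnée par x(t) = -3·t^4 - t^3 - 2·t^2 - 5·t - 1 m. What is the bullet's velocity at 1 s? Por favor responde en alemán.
Wir müssen unsere Gleichung für die Position x(t) = -3·t^4 - t^3 - 2·t^2 - 5·t - 1 1-mal ableiten. Mit d/dt von x(t) finden wir v(t) = -12·t^3 - 3·t^2 - 4·t - 5. Mit v(t) = -12·t^3 - 3·t^2 - 4·t - 5 und Einsetzen von t = 1, finden wir v = -24.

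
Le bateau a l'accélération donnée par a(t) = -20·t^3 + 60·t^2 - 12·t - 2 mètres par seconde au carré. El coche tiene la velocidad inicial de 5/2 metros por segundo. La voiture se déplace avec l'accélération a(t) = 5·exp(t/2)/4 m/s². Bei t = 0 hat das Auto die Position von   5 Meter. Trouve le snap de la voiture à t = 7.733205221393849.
En partant de l'accélération a(t) = 5·exp(t/2)/4, nous prenons 2 dérivées. En prenant d/dt de a(t), nous trouvons j(t) = 5·exp(t/2)/8. En dérivant le jerk, nous obtenons le snap: s(t) = 5·exp(t/2)/16. De l'équation du snap s(t) = 5·exp(t/2)/16, nous substituons t = 7.733205221393849 pour obtenir s = 14.9311823436622.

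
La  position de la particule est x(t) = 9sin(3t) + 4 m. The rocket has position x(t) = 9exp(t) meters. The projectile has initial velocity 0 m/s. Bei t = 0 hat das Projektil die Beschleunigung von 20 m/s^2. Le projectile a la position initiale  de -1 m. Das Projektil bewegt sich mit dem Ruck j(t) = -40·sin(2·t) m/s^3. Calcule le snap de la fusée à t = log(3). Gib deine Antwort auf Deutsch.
Ausgehend von der Position x(t) = 9·exp(t), nehmen wir 4 Ableitungen. Durch Ableiten von der Position erhalten wir die Geschwindigkeit: v(t) = 9·exp(t). Die Ableitung von der Geschwindigkeit ergibt die Beschleunigung: a(t) = 9·exp(t). Die Ableitung von der Beschleunigung ergibt den Ruck: j(t) = 9·exp(t). Mit d/dt von j(t) finden wir s(t) = 9·exp(t). Mit s(t) = 9·exp(t) und Einsetzen von t = log(3), finden wir s = 27.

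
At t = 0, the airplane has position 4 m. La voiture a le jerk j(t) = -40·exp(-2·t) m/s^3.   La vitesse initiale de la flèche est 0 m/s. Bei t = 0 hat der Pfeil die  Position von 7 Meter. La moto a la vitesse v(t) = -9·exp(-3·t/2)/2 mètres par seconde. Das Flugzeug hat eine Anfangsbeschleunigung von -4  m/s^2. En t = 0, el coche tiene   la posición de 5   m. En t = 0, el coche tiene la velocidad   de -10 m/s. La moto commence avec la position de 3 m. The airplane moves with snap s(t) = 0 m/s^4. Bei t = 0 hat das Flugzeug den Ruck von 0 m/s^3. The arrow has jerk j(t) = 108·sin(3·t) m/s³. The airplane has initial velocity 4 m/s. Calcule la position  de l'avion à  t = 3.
Nous devons trouver l'intégrale de notre équation du snap s(t) = 0 4 fois. En prenant ∫s(t)dt et en appliquant j(0) = 0, nous trouvons j(t) = 0. En prenant ∫j(t)dt et en appliquant a(0) = -4, nous trouvons a(t) = -4. En prenant ∫a(t)dt et en appliquant v(0) = 4, nous trouvons v(t) = 4 - 4·t. En intégrant la vitesse et en utilisant la condition initiale x(0) = 4, nous obtenons x(t) = -2·t^2 + 4·t + 4. Nous avons la position x(t) = -2·t^2 + 4·t + 4. En substituant t = 3: x(3) = -2.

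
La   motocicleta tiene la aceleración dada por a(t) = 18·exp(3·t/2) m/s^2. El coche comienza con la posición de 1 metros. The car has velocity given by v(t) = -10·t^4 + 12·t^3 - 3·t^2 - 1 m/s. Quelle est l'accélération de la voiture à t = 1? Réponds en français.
Nous devons dériver notre équation de la vitesse v(t) = -10·t^4 + 12·t^3 - 3·t^2 - 1 1 fois. En prenant d/dt de v(t), nous trouvons a(t) = -40·t^3 + 36·t^2 - 6·t. De l'équation de l'accélération a(t) = -40·t^3 + 36·t^2 - 6·t, nous substituons t = 1 pour obtenir a = -10.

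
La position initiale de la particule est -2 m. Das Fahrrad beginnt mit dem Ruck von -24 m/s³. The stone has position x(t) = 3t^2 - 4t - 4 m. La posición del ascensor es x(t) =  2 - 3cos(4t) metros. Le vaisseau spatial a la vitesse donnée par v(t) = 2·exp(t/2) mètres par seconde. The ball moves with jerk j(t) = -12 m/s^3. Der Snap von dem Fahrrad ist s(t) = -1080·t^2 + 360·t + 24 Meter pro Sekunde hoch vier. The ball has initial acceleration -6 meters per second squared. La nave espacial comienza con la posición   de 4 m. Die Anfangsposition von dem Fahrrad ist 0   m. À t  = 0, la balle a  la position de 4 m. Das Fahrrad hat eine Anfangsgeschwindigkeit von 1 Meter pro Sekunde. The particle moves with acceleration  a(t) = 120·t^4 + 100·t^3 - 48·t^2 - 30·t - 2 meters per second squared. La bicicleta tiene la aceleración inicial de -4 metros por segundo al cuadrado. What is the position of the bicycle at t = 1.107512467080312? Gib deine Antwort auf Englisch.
To solve this, we need to take 4 antiderivatives of our snap equation s(t) = -1080·t^2 + 360·t + 24. Finding the antiderivative of s(t) and using j(0) = -24: j(t) = -360·t^3 + 180·t^2 + 24·t - 24. The integral of jerk, with a(0) = -4, gives acceleration: a(t) = -90·t^4 + 60·t^3 + 12·t^2 - 24·t - 4. The integral of acceleration is velocity. Using v(0) = 1, we get v(t) = -18·t^5 + 15·t^4 + 4·t^3 - 12·t^2 - 4·t + 1. The integral of velocity, with x(0) = 0, gives position: x(t) = -3·t^6 + 3·t^5 + t^4 - 4·t^3 - 2·t^2 + t. Using x(t) = -3·t^6 + 3·t^5 + t^4 - 4·t^3 - 2·t^2 + t and substituting t = 1.107512467080312, we find x = -5.81240657654037.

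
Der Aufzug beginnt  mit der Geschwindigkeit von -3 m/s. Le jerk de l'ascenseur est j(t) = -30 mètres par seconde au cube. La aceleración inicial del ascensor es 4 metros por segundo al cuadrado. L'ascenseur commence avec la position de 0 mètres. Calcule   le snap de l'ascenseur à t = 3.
Pour résoudre ceci, nous devons prendre 1 dérivée de notre équation du jerk j(t) = -30. En dérivant le jerk, nous obtenons le snap: s(t) = 0. En utilisant s(t) = 0 et en substituant t = 3, nous trouvons s = 0.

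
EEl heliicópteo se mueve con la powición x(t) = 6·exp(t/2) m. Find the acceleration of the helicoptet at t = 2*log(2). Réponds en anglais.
To solve this, we need to take 2 derivatives of our position equation x(t) = 6·exp(t/2). Taking d/dt of x(t), we find v(t) = 3·exp(t/2). Differentiating velocity, we get acceleration: a(t) = 3·exp(t/2)/2. From the given acceleration equation a(t) = 3·exp(t/2)/2, we substitute t = 2*log(2) to get a = 3.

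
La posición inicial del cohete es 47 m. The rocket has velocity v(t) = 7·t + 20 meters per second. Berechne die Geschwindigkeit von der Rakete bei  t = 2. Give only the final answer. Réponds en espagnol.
En t = 2, v = 34.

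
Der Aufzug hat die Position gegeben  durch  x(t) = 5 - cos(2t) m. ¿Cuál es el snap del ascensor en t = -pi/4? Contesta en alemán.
Wir müssen unsere Gleichung für die Position x(t) = 5 - cos(2·t) 4-mal ableiten. Mit d/dt von x(t) finden wir v(t) = 2·sin(2·t). Die Ableitung von der Geschwindigkeit ergibt die Beschleunigung: a(t) = 4·cos(2·t). Mit d/dt von a(t) finden wir j(t) = -8·sin(2·t). Durch Ableiten von dem Ruck erhalten wir den Snap: s(t) = -16·cos(2·t). Mit s(t) = -16·cos(2·t) und Einsetzen von t = -pi/4, finden wir s = 0.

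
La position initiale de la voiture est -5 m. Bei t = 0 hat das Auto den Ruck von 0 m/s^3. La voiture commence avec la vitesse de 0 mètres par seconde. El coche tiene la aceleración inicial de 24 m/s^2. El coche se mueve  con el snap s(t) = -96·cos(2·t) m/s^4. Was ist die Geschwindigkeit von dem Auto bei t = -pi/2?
Wir müssen unsere Gleichung für den Snap s(t) = -96·cos(2·t) 3-mal integrieren. Das Integral von dem Snap ist der Ruck. Mit j(0) = 0 erhalten wir j(t) = -48·sin(2·t). Die Stammfunktion von dem Ruck, mit a(0) = 24, ergibt die Beschleunigung: a(t) = 24·cos(2·t). Die Stammfunktion von der Beschleunigung ist die Geschwindigkeit. Mit v(0) = 0 erhalten wir v(t) = 12·sin(2·t). Mit v(t) = 12·sin(2·t) und Einsetzen von t = -pi/2, finden wir v = 0.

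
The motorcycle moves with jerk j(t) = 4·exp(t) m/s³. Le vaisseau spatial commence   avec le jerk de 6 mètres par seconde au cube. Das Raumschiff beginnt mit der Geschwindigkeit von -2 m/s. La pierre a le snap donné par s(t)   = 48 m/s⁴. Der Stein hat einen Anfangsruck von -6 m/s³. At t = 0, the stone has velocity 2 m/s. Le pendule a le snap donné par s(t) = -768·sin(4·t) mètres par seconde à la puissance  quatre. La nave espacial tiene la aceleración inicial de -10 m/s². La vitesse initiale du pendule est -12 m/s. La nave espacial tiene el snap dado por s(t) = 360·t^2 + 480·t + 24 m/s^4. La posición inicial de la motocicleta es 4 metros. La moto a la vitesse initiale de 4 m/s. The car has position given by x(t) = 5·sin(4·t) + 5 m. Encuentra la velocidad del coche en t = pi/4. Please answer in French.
Pour résoudre ceci, nous devons prendre 1 dérivée de notre équation de la position x(t) = 5·sin(4·t) + 5. En dérivant la position, nous obtenons la vitesse: v(t) = 20·cos(4·t). Nous avons la vitesse v(t) = 20·cos(4·t). En substituant t = pi/4: v(pi/4) = -20.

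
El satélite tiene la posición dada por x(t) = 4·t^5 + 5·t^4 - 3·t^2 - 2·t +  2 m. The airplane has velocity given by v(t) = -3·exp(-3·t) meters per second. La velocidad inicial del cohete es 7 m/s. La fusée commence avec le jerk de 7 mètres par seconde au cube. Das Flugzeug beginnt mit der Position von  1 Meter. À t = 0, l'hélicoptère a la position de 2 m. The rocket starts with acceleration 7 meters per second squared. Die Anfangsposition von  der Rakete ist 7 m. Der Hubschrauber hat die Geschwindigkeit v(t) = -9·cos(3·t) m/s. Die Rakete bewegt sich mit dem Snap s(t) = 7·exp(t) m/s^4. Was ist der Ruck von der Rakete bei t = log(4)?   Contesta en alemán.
Um dies zu lösen, müssen wir 1 Stammfunktion unserer Gleichung für den Snap s(t) = 7·exp(t) finden. Das Integral von dem Snap, mit j(0) = 7, ergibt den Ruck: j(t) = 7·exp(t). Aus der Gleichung für den Ruck j(t) = 7·exp(t), setzen wir t = log(4) ein und erhalten j = 28.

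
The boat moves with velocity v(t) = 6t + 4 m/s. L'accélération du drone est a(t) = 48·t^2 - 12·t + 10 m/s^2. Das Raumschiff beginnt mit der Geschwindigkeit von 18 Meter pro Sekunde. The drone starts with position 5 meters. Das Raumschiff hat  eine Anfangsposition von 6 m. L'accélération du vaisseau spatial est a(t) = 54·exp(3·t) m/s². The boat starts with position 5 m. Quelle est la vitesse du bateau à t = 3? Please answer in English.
From the given velocity equation v(t) = 6·t + 4, we substitute t = 3 to get v = 22.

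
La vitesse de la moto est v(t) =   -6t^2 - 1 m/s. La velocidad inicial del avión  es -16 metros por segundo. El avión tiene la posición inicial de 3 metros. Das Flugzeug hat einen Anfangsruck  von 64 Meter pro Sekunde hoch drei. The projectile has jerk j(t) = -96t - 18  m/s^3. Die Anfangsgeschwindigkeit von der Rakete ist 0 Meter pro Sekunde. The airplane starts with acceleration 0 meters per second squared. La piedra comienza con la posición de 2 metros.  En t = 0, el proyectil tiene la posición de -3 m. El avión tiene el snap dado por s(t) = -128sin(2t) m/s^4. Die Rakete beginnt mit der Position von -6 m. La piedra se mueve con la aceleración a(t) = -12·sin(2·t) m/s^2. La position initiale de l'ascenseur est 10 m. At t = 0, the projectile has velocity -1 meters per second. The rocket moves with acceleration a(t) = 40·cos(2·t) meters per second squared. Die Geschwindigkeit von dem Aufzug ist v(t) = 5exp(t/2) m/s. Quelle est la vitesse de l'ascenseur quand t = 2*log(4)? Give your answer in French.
En utilisant v(t) = 5·exp(t/2) et en substituant t = 2*log(4), nous trouvons v = 20.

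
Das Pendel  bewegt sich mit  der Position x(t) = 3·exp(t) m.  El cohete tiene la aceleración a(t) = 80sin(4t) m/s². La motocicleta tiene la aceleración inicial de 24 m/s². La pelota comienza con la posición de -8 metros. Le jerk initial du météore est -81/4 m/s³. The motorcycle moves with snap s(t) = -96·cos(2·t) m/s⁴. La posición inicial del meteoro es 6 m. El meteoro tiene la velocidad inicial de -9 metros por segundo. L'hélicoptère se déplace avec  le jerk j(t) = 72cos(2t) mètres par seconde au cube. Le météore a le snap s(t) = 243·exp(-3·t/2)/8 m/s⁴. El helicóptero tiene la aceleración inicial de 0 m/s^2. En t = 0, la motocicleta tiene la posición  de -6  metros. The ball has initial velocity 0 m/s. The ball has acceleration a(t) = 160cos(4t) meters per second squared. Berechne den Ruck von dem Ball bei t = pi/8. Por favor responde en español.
Para resolver esto, necesitamos tomar 1 derivada de nuestra ecuación de la aceleración a(t) = 160·cos(4·t). La derivada de la aceleración da la sacudida: j(t) = -640·sin(4·t). Usando j(t) = -640·sin(4·t) y sustituyendo t = pi/8, encontramos j = -640.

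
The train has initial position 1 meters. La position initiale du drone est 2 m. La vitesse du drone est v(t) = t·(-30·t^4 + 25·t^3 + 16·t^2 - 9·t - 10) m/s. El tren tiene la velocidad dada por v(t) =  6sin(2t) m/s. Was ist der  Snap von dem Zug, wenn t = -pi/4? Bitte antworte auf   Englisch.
To solve this, we need to take 3 derivatives of our velocity equation v(t) = 6·sin(2·t). Differentiating velocity, we get acceleration: a(t) = 12·cos(2·t). Differentiating acceleration, we get jerk: j(t) = -24·sin(2·t). Taking d/dt of j(t), we find s(t) = -48·cos(2·t). Using s(t) = -48·cos(2·t) and substituting t = -pi/4, we find s = 0.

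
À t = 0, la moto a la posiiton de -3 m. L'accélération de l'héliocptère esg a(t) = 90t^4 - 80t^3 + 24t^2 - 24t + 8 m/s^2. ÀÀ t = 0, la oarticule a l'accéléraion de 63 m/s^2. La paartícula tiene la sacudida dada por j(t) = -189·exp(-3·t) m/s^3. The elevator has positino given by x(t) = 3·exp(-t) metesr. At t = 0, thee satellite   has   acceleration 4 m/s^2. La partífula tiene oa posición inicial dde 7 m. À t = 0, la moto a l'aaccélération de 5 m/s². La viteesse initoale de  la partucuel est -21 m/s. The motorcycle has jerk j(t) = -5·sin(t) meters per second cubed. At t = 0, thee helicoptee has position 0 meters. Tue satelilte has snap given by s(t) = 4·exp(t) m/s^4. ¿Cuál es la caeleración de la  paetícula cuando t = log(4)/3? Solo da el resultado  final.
a(log(4)/3) = 63/4.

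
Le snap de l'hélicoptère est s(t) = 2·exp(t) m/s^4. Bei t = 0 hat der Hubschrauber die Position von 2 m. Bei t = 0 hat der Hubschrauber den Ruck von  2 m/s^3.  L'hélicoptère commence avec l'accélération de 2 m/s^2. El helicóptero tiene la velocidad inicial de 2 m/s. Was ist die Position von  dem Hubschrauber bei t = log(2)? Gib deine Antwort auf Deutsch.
Wir müssen unsere Gleichung für den Snap s(t) = 2·exp(t) 4-mal integrieren. Die Stammfunktion von dem Snap, mit j(0) = 2, ergibt den Ruck: j(t) = 2·exp(t). Das Integral von dem Ruck, mit a(0) = 2, ergibt die Beschleunigung: a(t) = 2·exp(t). Die Stammfunktion von der Beschleunigung ist die Geschwindigkeit. Mit v(0) = 2 erhalten wir v(t) = 2·exp(t). Die Stammfunktion von der Geschwindigkeit, mit x(0) = 2, ergibt die Position: x(t) = 2·exp(t). Mit x(t) = 2·exp(t) und Einsetzen von t = log(2), finden wir x = 4.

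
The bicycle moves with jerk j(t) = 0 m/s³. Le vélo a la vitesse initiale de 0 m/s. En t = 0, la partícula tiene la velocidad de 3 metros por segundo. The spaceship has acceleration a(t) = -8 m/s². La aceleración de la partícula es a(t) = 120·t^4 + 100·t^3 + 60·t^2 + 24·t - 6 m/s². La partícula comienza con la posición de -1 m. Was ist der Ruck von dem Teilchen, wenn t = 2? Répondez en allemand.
Um dies zu lösen, müssen wir 1 Ableitung unserer Gleichung für die Beschleunigung a(t) = 120·t^4 + 100·t^3 + 60·t^2 + 24·t - 6 nehmen. Durch Ableiten von der Beschleunigung erhalten wir den Ruck: j(t) = 480·t^3 + 300·t^2 + 120·t + 24. Mit j(t) = 480·t^3 + 300·t^2 + 120·t + 24 und Einsetzen von t = 2, finden wir j = 5304.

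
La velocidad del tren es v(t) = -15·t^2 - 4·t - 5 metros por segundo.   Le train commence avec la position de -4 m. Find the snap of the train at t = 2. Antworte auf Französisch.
Pour résoudre ceci, nous devons prendre 3 dérivées de notre équation de la vitesse v(t) = -15·t^2 - 4·t - 5. En prenant d/dt de v(t), nous trouvons a(t) = -30·t - 4. La dérivée de l'accélération donne le jerk: j(t) = -30. En prenant d/dt de j(t), nous trouvons s(t) = 0. De l'équation du snap s(t) = 0, nous substituons t = 2 pour obtenir s = 0.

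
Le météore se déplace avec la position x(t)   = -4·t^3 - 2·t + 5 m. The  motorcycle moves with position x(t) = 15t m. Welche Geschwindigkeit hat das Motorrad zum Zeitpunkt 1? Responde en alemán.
Ausgehend von der Position x(t) = 15·t, nehmen wir 1 Ableitung. Durch Ableiten von der Position erhalten wir die Geschwindigkeit: v(t) = 15. Mit v(t) = 15 und Einsetzen von t = 1, finden wir v = 15.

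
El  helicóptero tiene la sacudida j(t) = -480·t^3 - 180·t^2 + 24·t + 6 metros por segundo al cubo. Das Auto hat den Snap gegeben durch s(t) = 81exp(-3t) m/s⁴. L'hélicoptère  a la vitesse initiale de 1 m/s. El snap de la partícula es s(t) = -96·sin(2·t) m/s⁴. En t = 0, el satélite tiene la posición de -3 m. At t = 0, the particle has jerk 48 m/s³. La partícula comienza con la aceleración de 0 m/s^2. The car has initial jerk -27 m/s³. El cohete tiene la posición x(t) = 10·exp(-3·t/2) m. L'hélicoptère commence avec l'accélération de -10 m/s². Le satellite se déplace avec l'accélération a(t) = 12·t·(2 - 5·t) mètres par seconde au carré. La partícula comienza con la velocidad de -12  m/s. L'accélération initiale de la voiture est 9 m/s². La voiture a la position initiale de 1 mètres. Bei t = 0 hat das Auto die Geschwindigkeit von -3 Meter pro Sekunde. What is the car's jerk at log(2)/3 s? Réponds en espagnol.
Para resolver esto, necesitamos tomar 1 integral de nuestra ecuación del snap s(t) = 81·exp(-3·t). La integral del snap es la sacudida. Usando j(0) = -27, obtenemos j(t) = -27·exp(-3·t). Tenemos la sacudida j(t) = -27·exp(-3·t). Sustituyendo t = log(2)/3: j(log(2)/3) = -27/2.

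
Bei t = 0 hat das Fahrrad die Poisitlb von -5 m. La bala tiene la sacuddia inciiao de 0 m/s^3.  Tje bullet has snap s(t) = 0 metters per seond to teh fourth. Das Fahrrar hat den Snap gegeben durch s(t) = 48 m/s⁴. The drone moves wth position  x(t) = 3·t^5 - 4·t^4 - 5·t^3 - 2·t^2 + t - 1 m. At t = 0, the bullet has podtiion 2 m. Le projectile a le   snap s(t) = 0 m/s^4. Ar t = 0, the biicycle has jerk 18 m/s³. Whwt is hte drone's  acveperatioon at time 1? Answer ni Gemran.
Wir müssen unsere Gleichung für die Position x(t) = 3·t^5 - 4·t^4 - 5·t^3 - 2·t^2 + t - 1 2-mal ableiten. Durch Ableiten von der Position erhalten wir die Geschwindigkeit: v(t) = 15·t^4 - 16·t^3 - 15·t^2 - 4·t + 1. Mit d/dt von v(t) finden wir a(t) = 60·t^3 - 48·t^2 - 30·t - 4. Aus der Gleichung für die Beschleunigung a(t) = 60·t^3 - 48·t^2 - 30·t - 4, setzen wir t = 1 ein und erhalten a = -22.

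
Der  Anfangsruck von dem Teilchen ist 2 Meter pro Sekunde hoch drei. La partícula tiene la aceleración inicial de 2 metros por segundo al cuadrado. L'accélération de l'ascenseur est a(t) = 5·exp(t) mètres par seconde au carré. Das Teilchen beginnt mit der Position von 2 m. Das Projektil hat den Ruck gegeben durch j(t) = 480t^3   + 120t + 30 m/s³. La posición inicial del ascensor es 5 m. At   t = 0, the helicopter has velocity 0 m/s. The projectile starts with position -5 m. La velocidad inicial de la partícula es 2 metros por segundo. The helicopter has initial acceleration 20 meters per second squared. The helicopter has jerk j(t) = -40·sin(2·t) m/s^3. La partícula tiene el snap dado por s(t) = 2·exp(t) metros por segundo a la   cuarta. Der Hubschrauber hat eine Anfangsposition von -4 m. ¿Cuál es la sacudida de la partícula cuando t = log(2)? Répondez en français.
En partant du snap s(t) = 2·exp(t), nous prenons 1 primitive. En prenant ∫s(t)dt et en appliquant j(0) = 2, nous trouvons j(t) = 2·exp(t). En utilisant j(t) = 2·exp(t) et en substituant t = log(2), nous trouvons j = 4.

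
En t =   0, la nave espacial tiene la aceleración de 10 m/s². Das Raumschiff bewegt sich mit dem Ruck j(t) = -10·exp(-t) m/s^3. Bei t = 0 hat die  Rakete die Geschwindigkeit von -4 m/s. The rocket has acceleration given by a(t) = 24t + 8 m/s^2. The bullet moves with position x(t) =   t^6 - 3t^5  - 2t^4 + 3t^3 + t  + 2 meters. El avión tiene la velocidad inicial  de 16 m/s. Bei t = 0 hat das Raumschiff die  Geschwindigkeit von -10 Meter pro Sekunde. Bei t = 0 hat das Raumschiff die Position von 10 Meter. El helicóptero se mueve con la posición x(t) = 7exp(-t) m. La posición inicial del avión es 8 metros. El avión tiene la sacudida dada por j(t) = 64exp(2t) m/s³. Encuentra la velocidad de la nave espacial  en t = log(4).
Necesitamos integrar nuestra ecuación de la sacudida j(t) = -10·exp(-t) 2 veces. La integral de la sacudida, con a(0) = 10, da la aceleración: a(t) = 10·exp(-t). La integral de la aceleración es la velocidad. Usando v(0) = -10, obtenemos v(t) = -10·exp(-t). De la ecuación de la velocidad v(t) = -10·exp(-t), sustituimos t = log(4) para obtener v = -5/2.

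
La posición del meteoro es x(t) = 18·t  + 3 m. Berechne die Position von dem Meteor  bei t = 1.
Wir haben die Position x(t) = 18·t + 3. Durch Einsetzen von t = 1: x(1) = 21.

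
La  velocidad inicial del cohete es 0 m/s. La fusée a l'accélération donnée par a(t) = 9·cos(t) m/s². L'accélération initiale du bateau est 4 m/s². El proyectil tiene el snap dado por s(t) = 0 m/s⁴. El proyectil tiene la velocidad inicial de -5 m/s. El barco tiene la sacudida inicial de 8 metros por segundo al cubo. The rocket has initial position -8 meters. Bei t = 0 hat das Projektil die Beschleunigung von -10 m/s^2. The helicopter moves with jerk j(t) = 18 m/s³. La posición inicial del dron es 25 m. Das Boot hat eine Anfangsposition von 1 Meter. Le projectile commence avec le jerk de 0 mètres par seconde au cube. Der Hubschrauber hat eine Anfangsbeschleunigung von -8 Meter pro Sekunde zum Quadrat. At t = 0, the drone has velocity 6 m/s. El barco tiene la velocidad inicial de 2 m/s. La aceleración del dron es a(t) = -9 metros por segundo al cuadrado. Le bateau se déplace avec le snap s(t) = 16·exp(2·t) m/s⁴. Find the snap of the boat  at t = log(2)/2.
Using s(t) = 16·exp(2·t) and substituting t = log(2)/2, we find s = 32.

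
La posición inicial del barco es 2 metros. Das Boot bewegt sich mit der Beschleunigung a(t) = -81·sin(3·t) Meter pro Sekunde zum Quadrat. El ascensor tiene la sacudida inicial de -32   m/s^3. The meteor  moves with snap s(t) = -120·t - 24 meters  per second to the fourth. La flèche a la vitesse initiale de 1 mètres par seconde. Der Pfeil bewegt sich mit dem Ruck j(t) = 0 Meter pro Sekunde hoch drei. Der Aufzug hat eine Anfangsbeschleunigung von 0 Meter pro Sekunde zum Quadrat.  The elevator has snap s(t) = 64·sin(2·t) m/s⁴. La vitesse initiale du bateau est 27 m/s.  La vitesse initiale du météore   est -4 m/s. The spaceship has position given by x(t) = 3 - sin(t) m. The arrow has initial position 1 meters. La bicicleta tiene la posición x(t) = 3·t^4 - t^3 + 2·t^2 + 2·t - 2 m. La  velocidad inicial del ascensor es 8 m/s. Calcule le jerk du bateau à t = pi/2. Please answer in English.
To solve this, we need to take 1 derivative of our acceleration equation a(t) = -81·sin(3·t). Differentiating acceleration, we get jerk: j(t) = -243·cos(3·t). We have jerk j(t) = -243·cos(3·t). Substituting t = pi/2: j(pi/2) = 0.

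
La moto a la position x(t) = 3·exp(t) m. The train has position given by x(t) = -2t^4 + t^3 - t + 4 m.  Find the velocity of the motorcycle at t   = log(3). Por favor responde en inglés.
To solve this, we need to take 1 derivative of our position equation x(t) = 3·exp(t). Taking d/dt of x(t), we find v(t) = 3·exp(t). From the given velocity equation v(t) = 3·exp(t), we substitute t = log(3) to get v = 9.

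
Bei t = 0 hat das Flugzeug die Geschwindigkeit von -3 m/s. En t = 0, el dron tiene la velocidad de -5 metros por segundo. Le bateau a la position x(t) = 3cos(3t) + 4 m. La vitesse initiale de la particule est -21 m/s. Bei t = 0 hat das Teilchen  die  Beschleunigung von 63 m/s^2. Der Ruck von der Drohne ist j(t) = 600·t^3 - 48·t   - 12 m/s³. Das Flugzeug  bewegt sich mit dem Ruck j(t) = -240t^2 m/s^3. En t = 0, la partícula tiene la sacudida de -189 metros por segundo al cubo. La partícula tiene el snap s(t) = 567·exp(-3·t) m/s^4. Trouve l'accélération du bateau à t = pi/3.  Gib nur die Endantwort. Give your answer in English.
The answer is 27.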